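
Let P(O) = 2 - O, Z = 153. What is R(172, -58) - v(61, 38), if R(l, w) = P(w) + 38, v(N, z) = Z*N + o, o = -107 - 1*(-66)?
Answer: -9194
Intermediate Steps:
o = -41 (o = -107 + 66 = -41)
v(N, z) = -41 + 153*N (v(N, z) = 153*N - 41 = -41 + 153*N)
R(l, w) = 40 - w (R(l, w) = (2 - w) + 38 = 40 - w)
R(172, -58) - v(61, 38) = (40 - 1*(-58)) - (-41 + 153*61) = (40 + 58) - (-41 + 9333) = 98 - 1*9292 = 98 - 9292 = -9194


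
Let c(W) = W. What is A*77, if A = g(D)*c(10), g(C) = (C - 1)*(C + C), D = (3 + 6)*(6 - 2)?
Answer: 1940400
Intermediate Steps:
D = 36 (D = 9*4 = 36)
g(C) = 2*C*(-1 + C) (g(C) = (-1 + C)*(2*C) = 2*C*(-1 + C))
A = 25200 (A = (2*36*(-1 + 36))*10 = (2*36*35)*10 = 2520*10 = 25200)
A*77 = 25200*77 = 1940400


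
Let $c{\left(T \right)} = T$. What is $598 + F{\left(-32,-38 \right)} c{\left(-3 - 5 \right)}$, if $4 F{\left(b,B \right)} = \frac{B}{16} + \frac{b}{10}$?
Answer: $\frac{12183}{20} \approx 609.15$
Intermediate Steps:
$F{\left(b,B \right)} = \frac{b}{40} + \frac{B}{64}$ ($F{\left(b,B \right)} = \frac{\frac{B}{16} + \frac{b}{10}}{4} = \frac{\frac{b}{10} + \frac{B}{16}}{4} = \frac{b}{40} + \frac{B}{64}$)
$598 + F{\left(-32,-38 \right)} c{\left(-3 - 5 \right)} = 598 + \left(\frac{1}{40} \left(-32\right) + \frac{1}{64} \left(-38\right)\right) \left(-3 - 5\right) = 598 + \left(- \frac{4}{5} - \frac{19}{32}\right) \left(-8\right) = 598 - - \frac{223}{20} = 598 + \frac{223}{20} = \frac{12183}{20}$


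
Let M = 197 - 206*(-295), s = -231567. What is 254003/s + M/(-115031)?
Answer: -884411518/543620073 ≈ -1.6269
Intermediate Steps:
M = 60967 (M = 197 + 60770 = 60967)
254003/s + M/(-115031) = 254003/(-231567) + 60967/(-115031) = 254003*(-1/231567) + 60967*(-1/115031) = -254003/231567 - 60967/115031 = -884411518/543620073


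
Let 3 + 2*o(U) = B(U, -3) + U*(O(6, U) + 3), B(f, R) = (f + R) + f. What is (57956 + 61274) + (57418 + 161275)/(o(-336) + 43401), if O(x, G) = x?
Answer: 4954225193/41550 ≈ 1.1924e+5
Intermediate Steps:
B(f, R) = R + 2*f (B(f, R) = (R + f) + f = R + 2*f)
o(U) = -3 + 11*U/2 (o(U) = -3/2 + ((-3 + 2*U) + U*(6 + 3))/2 = -3/2 + ((-3 + 2*U) + U*9)/2 = -3/2 + ((-3 + 2*U) + 9*U)/2 = -3/2 + (-3 + 11*U)/2 = -3/2 + (-3/2 + 11*U/2) = -3 + 11*U/2)
(57956 + 61274) + (57418 + 161275)/(o(-336) + 43401) = (57956 + 61274) + (57418 + 161275)/((-3 + (11/2)*(-336)) + 43401) = 119230 + 218693/((-3 - 1848) + 43401) = 119230 + 218693/(-1851 + 43401) = 119230 + 218693/41550 = 4954225193/41550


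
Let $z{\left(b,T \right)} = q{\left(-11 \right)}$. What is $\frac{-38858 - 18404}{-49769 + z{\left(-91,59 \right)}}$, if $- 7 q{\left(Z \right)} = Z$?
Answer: $\frac{200417}{174186} \approx 1.1506$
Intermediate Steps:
$q{\left(Z \right)} = - \frac{Z}{7}$
$z{\left(b,T \right)} = \frac{11}{7}$ ($z{\left(b,T \right)} = \left(- \frac{1}{7}\right) \left(-11\right) = \frac{11}{7}$)
$\frac{-38858 - 18404}{-49769 + z{\left(-91,59 \right)}} = \frac{-38858 - 18404}{-49769 + \frac{11}{7}} = \frac{-38858 - 18404}{- \frac{348372}{7}} = \left(-57262\right) \left(- \frac{7}{348372}\right) = \frac{200417}{174186}$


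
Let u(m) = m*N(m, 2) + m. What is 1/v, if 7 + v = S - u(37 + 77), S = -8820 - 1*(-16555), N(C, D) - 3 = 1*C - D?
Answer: -1/5496 ≈ -0.00018195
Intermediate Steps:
N(C, D) = 3 + C - D (N(C, D) = 3 + (1*C - D) = 3 + (C - D) = 3 + C - D)
u(m) = m + m*(1 + m) (u(m) = m*(3 + m - 1*2) + m = m*(3 + m - 2) + m = m*(1 + m) + m = m + m*(1 + m))
S = 7735 (S = -8820 + 16555 = 7735)
v = -5496 (v = -7 + (7735 - (37 + 77)*(2 + (37 + 77))) = -7 + (7735 - 114*(2 + 114)) = -7 + (7735 - 114*116) = -7 + (7735 - 1*13224) = -7 + (7735 - 13224) = -7 - 5489 = -5496)
1/v = 1/(-5496) = -1/5496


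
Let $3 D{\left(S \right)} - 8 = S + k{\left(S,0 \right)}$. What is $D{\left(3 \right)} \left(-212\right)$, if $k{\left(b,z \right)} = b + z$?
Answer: $- \frac{2968}{3} \approx -989.33$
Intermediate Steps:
$D{\left(S \right)} = \frac{8}{3} + \frac{2 S}{3}$ ($D{\left(S \right)} = \frac{8}{3} + \frac{S + \left(S + 0\right)}{3} = \frac{8}{3} + \frac{S + S}{3} = \frac{8}{3} + \frac{2 S}{3}$)
$D{\left(3 \right)} \left(-212\right) = \left(\frac{8}{3} + \frac{2}{3} \cdot 3\right) \left(-212\right) = \left(\frac{8}{3} + 2\right) \left(-212\right) = \frac{14}{3} \left(-212\right) = - \frac{2968}{3}$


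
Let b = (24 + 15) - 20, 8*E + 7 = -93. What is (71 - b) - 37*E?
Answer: 1029/2 ≈ 514.50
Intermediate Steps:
E = -25/2 (E = -7/8 + (1/8)*(-93) = -7/8 - 93/8 = -25/2 ≈ -12.500)
b = 19 (b = 39 - 20 = 19)
(71 - b) - 37*E = (71 - 1*19) - 37*(-25/2) = (71 - 19) + 925/2 = 52 + 925/2 = 1029/2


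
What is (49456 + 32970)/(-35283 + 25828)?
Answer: -82426/9455 ≈ -8.7177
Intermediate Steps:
(49456 + 32970)/(-35283 + 25828) = 82426/(-9455) = 82426*(-1/9455) = -82426/9455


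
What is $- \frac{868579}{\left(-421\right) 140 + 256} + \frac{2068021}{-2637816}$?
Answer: $\frac{542447959775}{38699398536} \approx 14.017$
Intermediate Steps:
$- \frac{868579}{\left(-421\right) 140 + 256} + \frac{2068021}{-2637816} = - \frac{868579}{-58940 + 256} + 2068021 \left(- \frac{1}{2637816}\right) = - \frac{868579}{-58684} - \frac{2068021}{2637816} = \left(-868579\right) \left(- \frac{1}{58684}\right) - \frac{2068021}{2637816} = \frac{868579}{58684} - \frac{2068021}{2637816} = \frac{542447959775}{38699398536}$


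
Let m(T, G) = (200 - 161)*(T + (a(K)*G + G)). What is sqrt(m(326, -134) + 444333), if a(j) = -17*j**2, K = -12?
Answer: sqrt(13245069) ≈ 3639.4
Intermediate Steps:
m(T, G) = -95433*G + 39*T (m(T, G) = (200 - 161)*(T + ((-17*(-12)**2)*G + G)) = 39*(T + ((-17*144)*G + G)) = 39*(T + (-2448*G + G)) = 39*(T - 2447*G) = -95433*G + 39*T)
sqrt(m(326, -134) + 444333) = sqrt((-95433*(-134) + 39*326) + 444333) = sqrt((12788022 + 12714) + 444333) = sqrt(12800736 + 444333) = sqrt(13245069)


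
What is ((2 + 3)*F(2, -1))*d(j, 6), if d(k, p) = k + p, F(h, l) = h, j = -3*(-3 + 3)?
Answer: 60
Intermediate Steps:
j = 0 (j = -3*0 = 0)
((2 + 3)*F(2, -1))*d(j, 6) = ((2 + 3)*2)*(0 + 6) = (5*2)*6 = 10*6 = 60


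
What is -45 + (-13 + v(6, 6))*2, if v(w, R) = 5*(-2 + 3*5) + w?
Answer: 71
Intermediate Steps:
v(w, R) = 65 + w (v(w, R) = 5*(-2 + 15) + w = 5*13 + w = 65 + w)
-45 + (-13 + v(6, 6))*2 = -45 + (-13 + (65 + 6))*2 = -45 + (-13 + 71)*2 = -45 + 58*2 = -45 + 116 = 71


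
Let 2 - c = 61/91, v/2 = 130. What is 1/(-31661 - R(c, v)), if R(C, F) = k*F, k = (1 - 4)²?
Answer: -1/34001 ≈ -2.9411e-5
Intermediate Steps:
v = 260 (v = 2*130 = 260)
c = 121/91 (c = 2 - 61/91 = 121/91 ≈ 1.3297)
k = 9 (k = (-3)² = 9)
R(C, F) = 9*F
1/(-31661 - R(c, v)) = 1/(-31661 - 9*260) = 1/(-31661 - 1*2340) = 1/(-31661 - 2340) = 1/(-34001) = -1/34001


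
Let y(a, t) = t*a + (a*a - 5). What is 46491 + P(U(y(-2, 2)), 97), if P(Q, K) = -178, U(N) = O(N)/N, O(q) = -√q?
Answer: 46313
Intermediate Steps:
y(a, t) = -5 + a² + a*t (y(a, t) = a*t + (a² - 5) = a*t + (-5 + a²) = -5 + a² + a*t)
U(N) = -1/√N (U(N) = (-√N)/N = -1/√N)
46491 + P(U(y(-2, 2)), 97) = 46491 - 178 = 46313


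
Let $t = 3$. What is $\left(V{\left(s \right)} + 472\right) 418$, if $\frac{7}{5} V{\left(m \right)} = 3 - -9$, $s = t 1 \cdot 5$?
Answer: $\frac{1406152}{7} \approx 2.0088 \cdot 10^{5}$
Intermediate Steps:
$s = 15$ ($s = 3 \cdot 1 \cdot 5 = 3 \cdot 5 = 15$)
$V{\left(m \right)} = \frac{60}{7}$ ($V{\left(m \right)} = \frac{5 \left(3 - -9\right)}{7} = \frac{5 \left(3 + 9\right)}{7} = \frac{5}{7} \cdot 12 = \frac{60}{7}$)
$\left(V{\left(s \right)} + 472\right) 418 = \left(\frac{60}{7} + 472\right) 418 = \frac{3364}{7} \cdot 418 = \frac{1406152}{7}$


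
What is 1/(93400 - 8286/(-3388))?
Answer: 1694/158223743 ≈ 1.0706e-5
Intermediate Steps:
1/(93400 - 8286/(-3388)) = 1/(93400 - 8286*(-1/3388)) = 1/(93400 + 4143/1694) = 1/(158223743/1694) = 1694/158223743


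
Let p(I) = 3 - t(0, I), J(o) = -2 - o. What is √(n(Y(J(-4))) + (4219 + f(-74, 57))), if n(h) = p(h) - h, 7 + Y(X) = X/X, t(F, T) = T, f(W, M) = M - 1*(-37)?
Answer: 2*√1082 ≈ 65.788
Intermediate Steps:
f(W, M) = 37 + M (f(W, M) = M + 37 = 37 + M)
Y(X) = -6 (Y(X) = -7 + X/X = -7 + 1 = -6)
p(I) = 3 - I
n(h) = 3 - 2*h (n(h) = (3 - h) - h = 3 - 2*h)
√(n(Y(J(-4))) + (4219 + f(-74, 57))) = √((3 - 2*(-6)) + (4219 + (37 + 57))) = √((3 + 12) + (4219 + 94)) = √(15 + 4313) = √4328 = 2*√1082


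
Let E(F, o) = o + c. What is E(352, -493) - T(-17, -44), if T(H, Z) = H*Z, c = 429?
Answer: -812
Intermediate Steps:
E(F, o) = 429 + o (E(F, o) = o + 429 = 429 + o)
E(352, -493) - T(-17, -44) = (429 - 493) - (-17)*(-44) = -64 - 1*748 = -64 - 748 = -812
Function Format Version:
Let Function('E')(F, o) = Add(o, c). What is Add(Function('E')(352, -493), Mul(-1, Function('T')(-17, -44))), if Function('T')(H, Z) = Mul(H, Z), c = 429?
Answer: -812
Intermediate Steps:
Function('E')(F, o) = Add(429, o) (Function('E')(F, o) = Add(o, 429) = Add(429, o))
Add(Function('E')(352, -493), Mul(-1, Function('T')(-17, -44))) = Add(Add(429, -493), Mul(-1, Mul(-17, -44))) = Add(-64, Mul(-1, 748)) = Add(-64, -748) = -812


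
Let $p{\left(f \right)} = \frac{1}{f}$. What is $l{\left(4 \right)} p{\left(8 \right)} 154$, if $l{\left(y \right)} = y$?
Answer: $77$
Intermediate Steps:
$l{\left(4 \right)} p{\left(8 \right)} 154 = \frac{4}{8} \cdot 154 = 4 \cdot \frac{1}{8} \cdot 154 = \frac{1}{2} \cdot 154 = 77$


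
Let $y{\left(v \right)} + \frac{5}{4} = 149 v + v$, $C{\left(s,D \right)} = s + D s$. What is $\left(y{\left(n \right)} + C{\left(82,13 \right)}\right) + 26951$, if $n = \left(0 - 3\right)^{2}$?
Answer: $\frac{117791}{4} \approx 29448.0$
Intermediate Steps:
$n = 9$ ($n = \left(-3\right)^{2} = 9$)
$y{\left(v \right)} = - \frac{5}{4} + 150 v$ ($y{\left(v \right)} = - \frac{5}{4} + \left(149 v + v\right) = - \frac{5}{4} + 150 v$)
$\left(y{\left(n \right)} + C{\left(82,13 \right)}\right) + 26951 = \left(\left(- \frac{5}{4} + 150 \cdot 9\right) + 82 \left(1 + 13\right)\right) + 26951 = \left(\left(- \frac{5}{4} + 1350\right) + 82 \cdot 14\right) + 26951 = \left(\frac{5395}{4} + 1148\right) + 26951 = \frac{9987}{4} + 26951 = \frac{117791}{4}$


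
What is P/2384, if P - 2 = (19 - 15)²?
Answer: 9/1192 ≈ 0.0075503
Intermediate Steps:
P = 18 (P = 2 + (19 - 15)² = 2 + 4² = 2 + 16 = 18)
P/2384 = 18/2384 = 18*(1/2384) = 9/1192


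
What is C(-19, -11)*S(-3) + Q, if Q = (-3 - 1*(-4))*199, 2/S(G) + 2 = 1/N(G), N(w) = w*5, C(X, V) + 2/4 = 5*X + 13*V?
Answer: 13324/31 ≈ 429.81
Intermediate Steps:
C(X, V) = -½ + 5*X + 13*V (C(X, V) = -½ + (5*X + 13*V) = -½ + 5*X + 13*V)
N(w) = 5*w
S(G) = 2/(-2 + 1/(5*G))
Q = 199 (Q = (-3 + 4)*199 = 1*199 = 199)
C(-19, -11)*S(-3) + Q = (-½ + 5*(-19) + 13*(-11))*(-10*(-3)/(-1 + 10*(-3))) + 199 = (-½ - 95 - 143)*(-10*(-3)/(-1 - 30)) + 199 = -(-2385)*(-3)/(-31) + 199 = -(-2385)*(-3)*(-1)/31 + 199 = -477/2*(-30/31) + 199 = 7155/31 + 199 = 13324/31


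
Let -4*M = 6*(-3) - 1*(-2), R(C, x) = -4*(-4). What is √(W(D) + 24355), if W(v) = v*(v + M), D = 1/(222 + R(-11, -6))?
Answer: √1379565573/238 ≈ 156.06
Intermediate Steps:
R(C, x) = 16
M = 4 (M = -(6*(-3) - 1*(-2))/4 = -(-18 + 2)/4 = -¼*(-16) = 4)
D = 1/238 (D = 1/(222 + 16) = 1/238 ≈ 0.0042017)
W(v) = v*(4 + v) (W(v) = v*(v + 4) = v*(4 + v))
√(W(D) + 24355) = √((4 + 1/238)/238 + 24355) = √((1/238)*(953/238) + 24355) = √(953/56644 + 24355) = √(1379565573/56644) = √1379565573/238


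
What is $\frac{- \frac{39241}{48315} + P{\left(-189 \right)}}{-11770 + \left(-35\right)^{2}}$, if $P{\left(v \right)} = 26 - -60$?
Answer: $- \frac{4115849}{509481675} \approx -0.0080785$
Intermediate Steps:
$P{\left(v \right)} = 86$ ($P{\left(v \right)} = 26 + 60 = 86$)
$\frac{- \frac{39241}{48315} + P{\left(-189 \right)}}{-11770 + \left(-35\right)^{2}} = \frac{- \frac{39241}{48315} + 86}{-11770 + \left(-35\right)^{2}} = \frac{\left(-39241\right) \frac{1}{48315} + 86}{-11770 + 1225} = \frac{- \frac{39241}{48315} + 86}{-10545} = \frac{4115849}{48315} \left(- \frac{1}{10545}\right) = - \frac{4115849}{509481675}$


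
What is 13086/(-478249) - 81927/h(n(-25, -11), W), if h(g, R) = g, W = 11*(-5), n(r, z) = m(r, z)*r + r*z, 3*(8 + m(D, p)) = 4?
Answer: -117561856419/633679925 ≈ -185.52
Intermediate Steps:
m(D, p) = -20/3 (m(D, p) = -8 + (⅓)*4 = -8 + 4/3 = -20/3)
n(r, z) = -20*r/3 + r*z
W = -55
13086/(-478249) - 81927/h(n(-25, -11), W) = 13086/(-478249) - 81927*(-3/(25*(-20 + 3*(-11)))) = 13086*(-1/478249) - 81927*(-3/(25*(-20 - 33))) = -13086/478249 - 81927/((⅓)*(-25)*(-53)) = -13086/478249 - 81927/1325/3 = -13086/478249 - 81927*3/1325 = -13086/478249 - 245781/1325 = -117561856419/633679925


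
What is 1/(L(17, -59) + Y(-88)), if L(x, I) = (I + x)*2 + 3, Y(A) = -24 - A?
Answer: -1/17 ≈ -0.058824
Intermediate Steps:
L(x, I) = 3 + 2*I + 2*x (L(x, I) = (2*I + 2*x) + 3 = 3 + 2*I + 2*x)
1/(L(17, -59) + Y(-88)) = 1/((3 + 2*(-59) + 2*17) + (-24 - 1*(-88))) = 1/((3 - 118 + 34) + (-24 + 88)) = 1/(-81 + 64) = 1/(-17) = -1/17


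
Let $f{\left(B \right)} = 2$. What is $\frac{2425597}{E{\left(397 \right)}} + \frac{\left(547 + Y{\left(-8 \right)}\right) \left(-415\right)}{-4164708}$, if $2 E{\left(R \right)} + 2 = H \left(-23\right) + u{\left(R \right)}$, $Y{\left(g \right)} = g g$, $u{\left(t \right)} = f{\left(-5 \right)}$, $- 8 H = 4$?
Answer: $\frac{40407618754699}{95788284} \approx 4.2184 \cdot 10^{5}$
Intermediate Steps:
$H = - \frac{1}{2}$ ($H = \left(- \frac{1}{8}\right) 4 = - \frac{1}{2} \approx -0.5$)
$u{\left(t \right)} = 2$
$Y{\left(g \right)} = g^{2}$
$E{\left(R \right)} = \frac{23}{4}$ ($E{\left(R \right)} = -1 + \frac{\left(- \frac{1}{2}\right) \left(-23\right) + 2}{2} = -1 + \frac{\frac{23}{2} + 2}{2} = -1 + \frac{1}{2} \cdot \frac{27}{2} = -1 + \frac{27}{4} = \frac{23}{4}$)
$\frac{2425597}{E{\left(397 \right)}} + \frac{\left(547 + Y{\left(-8 \right)}\right) \left(-415\right)}{-4164708} = \frac{2425597}{\frac{23}{4}} + \frac{\left(547 + \left(-8\right)^{2}\right) \left(-415\right)}{-4164708} = 2425597 \cdot \frac{4}{23} + \left(547 + 64\right) \left(-415\right) \left(- \frac{1}{4164708}\right) = \frac{9702388}{23} + 611 \left(-415\right) \left(- \frac{1}{4164708}\right) = \frac{9702388}{23} - - \frac{253565}{4164708} = \frac{9702388}{23} + \frac{253565}{4164708} = \frac{40407618754699}{95788284}$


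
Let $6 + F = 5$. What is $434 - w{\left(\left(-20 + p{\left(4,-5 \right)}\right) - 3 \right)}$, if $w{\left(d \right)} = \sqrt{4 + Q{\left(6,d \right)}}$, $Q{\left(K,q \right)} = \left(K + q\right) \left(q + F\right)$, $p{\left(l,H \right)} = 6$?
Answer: $434 - \sqrt{202} \approx 419.79$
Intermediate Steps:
$F = -1$ ($F = -6 + 5 = -1$)
$Q{\left(K,q \right)} = \left(-1 + q\right) \left(K + q\right)$ ($Q{\left(K,q \right)} = \left(K + q\right) \left(q - 1\right) = \left(K + q\right) \left(-1 + q\right) = \left(-1 + q\right) \left(K + q\right)$)
$w{\left(d \right)} = \sqrt{-2 + d^{2} + 5 d}$ ($w{\left(d \right)} = \sqrt{4 + \left(d^{2} - 6 - d + 6 d\right)} = \sqrt{4 + \left(-6 + d^{2} + 5 d\right)} = \sqrt{-2 + d^{2} + 5 d}$)
$434 - w{\left(\left(-20 + p{\left(4,-5 \right)}\right) - 3 \right)} = 434 - \sqrt{-2 + \left(\left(-20 + 6\right) - 3\right)^{2} + 5 \left(\left(-20 + 6\right) - 3\right)} = 434 - \sqrt{-2 + \left(-14 - 3\right)^{2} + 5 \left(-14 - 3\right)} = 434 - \sqrt{-2 + \left(-17\right)^{2} + 5 \left(-17\right)} = 434 - \sqrt{-2 + 289 - 85} = 434 - \sqrt{202}$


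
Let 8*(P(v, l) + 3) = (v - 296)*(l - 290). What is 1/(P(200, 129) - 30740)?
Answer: -1/28811 ≈ -3.4709e-5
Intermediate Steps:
P(v, l) = -3 + (-296 + v)*(-290 + l)/8 (P(v, l) = -3 + ((v - 296)*(l - 290))/8 = -3 + ((-296 + v)*(-290 + l))/8 = -3 + (-296 + v)*(-290 + l)/8)
1/(P(200, 129) - 30740) = 1/((10727 - 37*129 - 145/4*200 + (⅛)*129*200) - 30740) = 1/((10727 - 4773 - 7250 + 3225) - 30740) = 1/(1929 - 30740) = 1/(-28811) = -1/28811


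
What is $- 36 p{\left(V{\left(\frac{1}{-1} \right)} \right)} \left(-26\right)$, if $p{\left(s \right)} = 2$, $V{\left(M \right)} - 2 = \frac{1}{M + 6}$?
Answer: $1872$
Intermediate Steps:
$V{\left(M \right)} = 2 + \frac{1}{6 + M}$ ($V{\left(M \right)} = 2 + \frac{1}{M + 6} = 2 + \frac{1}{6 + M}$)
$- 36 p{\left(V{\left(\frac{1}{-1} \right)} \right)} \left(-26\right) = \left(-36\right) 2 \left(-26\right) = \left(-72\right) \left(-26\right) = 1872$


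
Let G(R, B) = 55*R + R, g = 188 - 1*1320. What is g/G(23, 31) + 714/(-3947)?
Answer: -1346909/1270934 ≈ -1.0598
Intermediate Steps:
g = -1132 (g = 188 - 1320 = -1132)
G(R, B) = 56*R
g/G(23, 31) + 714/(-3947) = -1132/(56*23) + 714/(-3947) = -1132/1288 + 714*(-1/3947) = -1132*1/1288 - 714/3947 = -283/322 - 714/3947 = -1346909/1270934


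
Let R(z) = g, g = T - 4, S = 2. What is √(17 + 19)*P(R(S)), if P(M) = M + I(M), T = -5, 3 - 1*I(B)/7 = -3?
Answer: 198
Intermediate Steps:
I(B) = 42 (I(B) = 21 - 7*(-3) = 21 + 21 = 42)
g = -9 (g = -5 - 4 = -9)
R(z) = -9
P(M) = 42 + M (P(M) = M + 42 = 42 + M)
√(17 + 19)*P(R(S)) = √(17 + 19)*(42 - 9) = √36*33 = 6*33 = 198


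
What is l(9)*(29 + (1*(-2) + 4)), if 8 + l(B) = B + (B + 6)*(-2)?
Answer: -899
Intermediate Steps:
l(B) = -20 - B (l(B) = -8 + (B + (B + 6)*(-2)) = -8 + (B + (6 + B)*(-2)) = -8 + (B + (-12 - 2*B)) = -8 + (-12 - B) = -20 - B)
l(9)*(29 + (1*(-2) + 4)) = (-20 - 1*9)*(29 + (1*(-2) + 4)) = (-20 - 9)*(29 + (-2 + 4)) = -29*(29 + 2) = -29*31 = -899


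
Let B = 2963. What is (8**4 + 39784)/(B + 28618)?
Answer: 43880/31581 ≈ 1.3894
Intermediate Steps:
(8**4 + 39784)/(B + 28618) = (8**4 + 39784)/(2963 + 28618) = (4096 + 39784)/31581 = 43880*(1/31581) = 43880/31581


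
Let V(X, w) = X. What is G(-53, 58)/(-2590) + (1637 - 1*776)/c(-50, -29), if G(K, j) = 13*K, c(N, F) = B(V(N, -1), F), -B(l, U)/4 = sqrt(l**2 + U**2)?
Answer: 689/2590 - 861*sqrt(3341)/13364 ≈ -3.4579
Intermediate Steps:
B(l, U) = -4*sqrt(U**2 + l**2) (B(l, U) = -4*sqrt(l**2 + U**2) = -4*sqrt(U**2 + l**2))
c(N, F) = -4*sqrt(F**2 + N**2)
G(-53, 58)/(-2590) + (1637 - 1*776)/c(-50, -29) = (13*(-53))/(-2590) + (1637 - 1*776)/((-4*sqrt((-29)**2 + (-50)**2))) = -689*(-1/2590) + (1637 - 776)/((-4*sqrt(841 + 2500))) = 689/2590 + 861/((-4*sqrt(3341))) = 689/2590 + 861*(-sqrt(3341)/13364) = 689/2590 - 861*sqrt(3341)/13364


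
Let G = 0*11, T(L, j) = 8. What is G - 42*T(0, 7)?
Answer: -336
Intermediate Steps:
G = 0
G - 42*T(0, 7) = 0 - 42*8 = 0 - 336 = -336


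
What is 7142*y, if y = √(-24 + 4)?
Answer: 14284*I*√5 ≈ 31940.0*I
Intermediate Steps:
y = 2*I*√5 (y = √(-20) = 2*I*√5 ≈ 4.4721*I)
7142*y = 7142*(2*I*√5) = 14284*I*√5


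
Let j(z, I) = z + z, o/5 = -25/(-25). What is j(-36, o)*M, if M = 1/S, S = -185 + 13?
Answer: 18/43 ≈ 0.41860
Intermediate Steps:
o = 5 (o = 5*(-25/(-25)) = 5*(-25*(-1/25)) = 5*1 = 5)
S = -172
j(z, I) = 2*z
M = -1/172 (M = 1/(-172) = -1/172 ≈ -0.0058140)
j(-36, o)*M = (2*(-36))*(-1/172) = -72*(-1/172) = 18/43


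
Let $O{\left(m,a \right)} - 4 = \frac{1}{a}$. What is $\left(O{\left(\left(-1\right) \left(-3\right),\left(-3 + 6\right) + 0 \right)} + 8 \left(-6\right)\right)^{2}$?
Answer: $\frac{17161}{9} \approx 1906.8$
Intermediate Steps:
$O{\left(m,a \right)} = 4 + \frac{1}{a}$
$\left(O{\left(\left(-1\right) \left(-3\right),\left(-3 + 6\right) + 0 \right)} + 8 \left(-6\right)\right)^{2} = \left(\left(4 + \frac{1}{\left(-3 + 6\right) + 0}\right) + 8 \left(-6\right)\right)^{2} = \left(\left(4 + \frac{1}{3 + 0}\right) - 48\right)^{2} = \left(\left(4 + \frac{1}{3}\right) - 48\right)^{2} = \left(\frac{13}{3} - 48\right)^{2} = \left(- \frac{131}{3}\right)^{2} = \frac{17161}{9}$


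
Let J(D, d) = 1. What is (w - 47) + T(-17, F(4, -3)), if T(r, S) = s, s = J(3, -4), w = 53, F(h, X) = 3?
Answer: 7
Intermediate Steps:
s = 1
T(r, S) = 1
(w - 47) + T(-17, F(4, -3)) = (53 - 47) + 1 = 6 + 1 = 7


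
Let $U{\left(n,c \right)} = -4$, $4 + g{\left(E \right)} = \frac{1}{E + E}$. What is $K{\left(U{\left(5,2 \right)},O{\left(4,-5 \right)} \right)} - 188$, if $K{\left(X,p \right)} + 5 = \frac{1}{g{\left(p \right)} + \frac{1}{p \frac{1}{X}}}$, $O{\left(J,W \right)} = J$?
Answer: $- \frac{7535}{39} \approx -193.21$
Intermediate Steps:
$g{\left(E \right)} = -4 + \frac{1}{2 E}$ ($g{\left(E \right)} = -4 + \frac{1}{E + E} = -4 + \frac{1}{2 E}$)
$K{\left(X,p \right)} = -5 + \frac{1}{-4 + \frac{1}{2 p} + \frac{X}{p}}$ ($K{\left(X,p \right)} = -5 + \frac{1}{\left(-4 + \frac{1}{2 p}\right) + \frac{1}{p \frac{1}{X}}} = -5 + \frac{1}{\left(-4 + \frac{1}{2 p}\right) + \frac{X}{p}} = -5 + \frac{1}{-4 + \frac{1}{2 p} + \frac{X}{p}}$)
$K{\left(U{\left(5,2 \right)},O{\left(4,-5 \right)} \right)} - 188 = \frac{-5 - -40 + 42 \cdot 4}{1 - 32 + 2 \left(-4\right)} - 188 = \frac{-5 + 40 + 168}{1 - 32 - 8} - 188 = \frac{1}{-39} \cdot 203 - 188 = \left(- \frac{1}{39}\right) 203 - 188 = - \frac{203}{39} - 188 = - \frac{7535}{39}$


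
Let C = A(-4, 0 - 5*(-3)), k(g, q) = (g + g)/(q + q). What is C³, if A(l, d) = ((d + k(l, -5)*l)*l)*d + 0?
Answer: -354894912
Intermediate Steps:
k(g, q) = g/q (k(g, q) = (2*g)/((2*q)) = (2*g)*(1/(2*q)) = g/q)
A(l, d) = d*l*(d - l²/5) (A(l, d) = ((d + (l/(-5))*l)*l)*d + 0 = ((d + (l*(-⅕))*l)*l)*d + 0 = ((d + (-l/5)*l)*l)*d + 0 = ((d - l²/5)*l)*d + 0 = (l*(d - l²/5))*d + 0 = d*l*(d - l²/5) + 0 = d*l*(d - l²/5))
C = -708 (C = (⅕)*(0 - 5*(-3))*(-4)*(-1*(-4)² + 5*(0 - 5*(-3))) = (⅕)*(0 + 15)*(-4)*(-1*16 + 5*(0 + 15)) = (⅕)*15*(-4)*(-16 + 5*15) = (⅕)*15*(-4)*(-16 + 75) = (⅕)*15*(-4)*59 = -708)
C³ = (-708)³ = -354894912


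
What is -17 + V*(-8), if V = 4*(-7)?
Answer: 207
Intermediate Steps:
V = -28
-17 + V*(-8) = -17 - 28*(-8) = -17 + 224 = 207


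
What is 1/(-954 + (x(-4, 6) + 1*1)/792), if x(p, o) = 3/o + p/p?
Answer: -1584/1511131 ≈ -0.0010482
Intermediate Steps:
x(p, o) = 1 + 3/o (x(p, o) = 3/o + 1 = 1 + 3/o)
1/(-954 + (x(-4, 6) + 1*1)/792) = 1/(-954 + ((3 + 6)/6 + 1*1)/792) = 1/(-954 + ((⅙)*9 + 1)*(1/792)) = 1/(-954 + (3/2 + 1)*(1/792)) = 1/(-954 + (5/2)*(1/792)) = 1/(-954 + 5/1584) = 1/(-1511131/1584) = -1584/1511131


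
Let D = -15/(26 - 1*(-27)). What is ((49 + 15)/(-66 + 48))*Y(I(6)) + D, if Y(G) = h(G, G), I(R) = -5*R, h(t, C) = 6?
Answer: -3437/159 ≈ -21.616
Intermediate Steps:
Y(G) = 6
D = -15/53 (D = -15/(26 + 27) = -15/53 ≈ -0.28302)
((49 + 15)/(-66 + 48))*Y(I(6)) + D = ((49 + 15)/(-66 + 48))*6 - 15/53 = (64/(-18))*6 - 15/53 = (64*(-1/18))*6 - 15/53 = -32/9*6 - 15/53 = -64/3 - 15/53 = -3437/159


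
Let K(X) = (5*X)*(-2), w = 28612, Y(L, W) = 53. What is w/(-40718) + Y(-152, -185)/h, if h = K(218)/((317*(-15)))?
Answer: 1019917261/8876524 ≈ 114.90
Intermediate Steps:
K(X) = -10*X
h = 436/951 (h = (-10*218)/((317*(-15))) = -2180/(-4755) = -2180*(-1/4755) = 436/951 ≈ 0.45846)
w/(-40718) + Y(-152, -185)/h = 28612/(-40718) + 53/(436/951) = 28612*(-1/40718) + 53*(951/436) = -14306/20359 + 50403/436 = 1019917261/8876524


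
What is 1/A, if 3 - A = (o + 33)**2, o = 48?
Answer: -1/6558 ≈ -0.00015249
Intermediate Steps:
A = -6558 (A = 3 - (48 + 33)**2 = 3 - 1*81**2 = 3 - 1*6561 = 3 - 6561 = -6558)
1/A = 1/(-6558) = -1/6558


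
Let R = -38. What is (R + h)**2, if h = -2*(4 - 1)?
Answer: 1936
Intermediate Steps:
h = -6 (h = -2*3 = -6)
(R + h)**2 = (-38 - 6)**2 = (-44)**2 = 1936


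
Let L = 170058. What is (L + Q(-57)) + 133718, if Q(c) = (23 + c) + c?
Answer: 303685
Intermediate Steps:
Q(c) = 23 + 2*c
(L + Q(-57)) + 133718 = (170058 + (23 + 2*(-57))) + 133718 = (170058 + (23 - 114)) + 133718 = (170058 - 91) + 133718 = 169967 + 133718 = 303685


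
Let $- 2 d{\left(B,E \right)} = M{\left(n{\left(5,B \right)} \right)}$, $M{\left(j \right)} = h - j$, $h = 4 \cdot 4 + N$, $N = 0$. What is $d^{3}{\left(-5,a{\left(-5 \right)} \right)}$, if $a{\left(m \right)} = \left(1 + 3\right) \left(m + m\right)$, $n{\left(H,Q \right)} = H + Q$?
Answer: $-512$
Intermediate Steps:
$h = 16$ ($h = 4 \cdot 4 + 0 = 16 + 0 = 16$)
$a{\left(m \right)} = 8 m$ ($a{\left(m \right)} = 4 \cdot 2 m = 8 m$)
$M{\left(j \right)} = 16 - j$
$d{\left(B,E \right)} = - \frac{11}{2} + \frac{B}{2}$ ($d{\left(B,E \right)} = - \frac{16 - \left(5 + B\right)}{2} = - \frac{11 - B}{2} = - \frac{11}{2} + \frac{B}{2}$)
$d^{3}{\left(-5,a{\left(-5 \right)} \right)} = \left(- \frac{11}{2} + \frac{1}{2} \left(-5\right)\right)^{3} = \left(- \frac{11}{2} - \frac{5}{2}\right)^{3} = \left(-8\right)^{3} = -512$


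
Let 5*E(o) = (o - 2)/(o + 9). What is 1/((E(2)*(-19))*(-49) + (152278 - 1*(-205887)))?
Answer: 1/358165 ≈ 2.7920e-6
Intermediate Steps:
E(o) = (-2 + o)/(5*(9 + o)) (E(o) = ((o - 2)/(o + 9))/5 = ((-2 + o)/(9 + o))/5 = (-2 + o)/(5*(9 + o)))
1/((E(2)*(-19))*(-49) + (152278 - 1*(-205887))) = 1/((((-2 + 2)/(5*(9 + 2)))*(-19))*(-49) + (152278 - 1*(-205887))) = 1/((((⅕)*0/11)*(-19))*(-49) + (152278 + 205887)) = 1/((((⅕)*(1/11)*0)*(-19))*(-49) + 358165) = 1/((0*(-19))*(-49) + 358165) = 1/(0*(-49) + 358165) = 1/(0 + 358165) = 1/358165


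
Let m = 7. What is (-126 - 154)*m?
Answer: -1960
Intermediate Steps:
(-126 - 154)*m = (-126 - 154)*7 = -280*7 = -1960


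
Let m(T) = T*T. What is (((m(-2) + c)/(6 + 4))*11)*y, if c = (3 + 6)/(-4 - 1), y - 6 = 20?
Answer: 1573/25 ≈ 62.920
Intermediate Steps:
y = 26 (y = 6 + 20 = 26)
c = -9/5 (c = 9/(-5) = 9*(-1/5) = -9/5 ≈ -1.8000)
m(T) = T**2
(((m(-2) + c)/(6 + 4))*11)*y = ((((-2)**2 - 9/5)/(6 + 4))*11)*26 = (((4 - 9/5)/10)*11)*26 = (((11/5)*(1/10))*11)*26 = ((11/50)*11)*26 = (121/50)*26 = 1573/25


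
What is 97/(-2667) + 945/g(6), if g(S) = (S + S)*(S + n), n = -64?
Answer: -862609/618744 ≈ -1.3941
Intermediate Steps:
g(S) = 2*S*(-64 + S) (g(S) = (S + S)*(S - 64) = (2*S)*(-64 + S) = 2*S*(-64 + S))
97/(-2667) + 945/g(6) = 97/(-2667) + 945/((2*6*(-64 + 6))) = 97*(-1/2667) + 945/((2*6*(-58))) = -97/2667 + 945/(-696) = -97/2667 + 945*(-1/696) = -97/2667 - 315/232 = -862609/618744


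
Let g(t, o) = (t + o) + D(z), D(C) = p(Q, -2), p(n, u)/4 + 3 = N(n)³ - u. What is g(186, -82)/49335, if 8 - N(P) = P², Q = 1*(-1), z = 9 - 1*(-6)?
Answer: 64/2145 ≈ 0.029837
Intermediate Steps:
z = 15 (z = 9 + 6 = 15)
Q = -1
N(P) = 8 - P²
p(n, u) = -12 - 4*u + 4*(8 - n²)³ (p(n, u) = -12 + 4*((8 - n²)³ - u) = -12 + (-4*u + 4*(8 - n²)³) = -12 - 4*u + 4*(8 - n²)³)
D(C) = 1368 (D(C) = -12 - 4*(-2) - 4*(-8 + (-1)²)³ = -12 + 8 - 4*(-8 + 1)³ = -12 + 8 - 4*(-7)³ = -12 + 8 - 4*(-343) = -12 + 8 + 1372 = 1368)
g(t, o) = 1368 + o + t (g(t, o) = (t + o) + 1368 = (o + t) + 1368 = 1368 + o + t)
g(186, -82)/49335 = (1368 - 82 + 186)/49335 = 1472*(1/49335) = 64/2145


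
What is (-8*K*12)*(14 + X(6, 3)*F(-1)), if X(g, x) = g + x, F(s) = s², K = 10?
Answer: -22080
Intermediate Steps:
(-8*K*12)*(14 + X(6, 3)*F(-1)) = (-8*10*12)*(14 + (6 + 3)*(-1)²) = (-80*12)*(14 + 9*1) = -960*(14 + 9) = -960*23 = -22080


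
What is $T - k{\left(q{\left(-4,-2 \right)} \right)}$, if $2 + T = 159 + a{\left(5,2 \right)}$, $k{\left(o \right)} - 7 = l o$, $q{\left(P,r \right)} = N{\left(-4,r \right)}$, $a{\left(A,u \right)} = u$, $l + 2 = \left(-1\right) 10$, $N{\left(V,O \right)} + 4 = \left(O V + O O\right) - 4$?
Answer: $200$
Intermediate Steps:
$N{\left(V,O \right)} = -8 + O^{2} + O V$ ($N{\left(V,O \right)} = -4 - \left(4 - O O - O V\right) = -4 - \left(4 - O^{2} - O V\right) = -4 + \left(-4 + O^{2} + O V\right) = -8 + O^{2} + O V$)
$l = -12$ ($l = -2 - 10 = -12$)
$q{\left(P,r \right)} = -8 + r^{2} - 4 r$ ($q{\left(P,r \right)} = -8 + r^{2} + r \left(-4\right) = -8 + r^{2} - 4 r$)
$k{\left(o \right)} = 7 - 12 o$
$T = 159$ ($T = -2 + \left(159 + 2\right) = -2 + 161 = 159$)
$T - k{\left(q{\left(-4,-2 \right)} \right)} = 159 - \left(7 - 12 \left(-8 + \left(-2\right)^{2} - -8\right)\right) = 159 - \left(7 - 12 \left(-8 + 4 + 8\right)\right) = 159 - \left(7 - 48\right) = 159 - -41 = 159 + 41 = 200$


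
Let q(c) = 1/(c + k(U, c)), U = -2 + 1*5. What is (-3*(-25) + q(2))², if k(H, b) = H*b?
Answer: 361201/64 ≈ 5643.8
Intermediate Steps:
U = 3 (U = -2 + 5 = 3)
q(c) = 1/(4*c) (q(c) = 1/(c + 3*c) = 1/(4*c))
(-3*(-25) + q(2))² = (-3*(-25) + (¼)/2)² = (75 + (¼)*(½))² = (75 + ⅛)² = (601/8)² = 361201/64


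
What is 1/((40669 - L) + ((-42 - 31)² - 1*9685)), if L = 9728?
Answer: 1/26585 ≈ 3.7615e-5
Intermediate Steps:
1/((40669 - L) + ((-42 - 31)² - 1*9685)) = 1/((40669 - 1*9728) + ((-42 - 31)² - 1*9685)) = 1/((40669 - 9728) + ((-73)² - 9685)) = 1/(30941 + (5329 - 9685)) = 1/(30941 - 4356) = 1/26585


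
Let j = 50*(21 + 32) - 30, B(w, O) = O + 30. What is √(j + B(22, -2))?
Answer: 2*√662 ≈ 51.459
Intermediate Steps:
B(w, O) = 30 + O
j = 2620 (j = 50*53 - 30 = 2650 - 30 = 2620)
√(j + B(22, -2)) = √(2620 + (30 - 2)) = √(2620 + 28) = √2648 = 2*√662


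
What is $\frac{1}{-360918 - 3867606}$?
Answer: $- \frac{1}{4228524} \approx -2.3649 \cdot 10^{-7}$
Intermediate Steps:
$\frac{1}{-360918 - 3867606} = \frac{1}{-4228524} = - \frac{1}{4228524}$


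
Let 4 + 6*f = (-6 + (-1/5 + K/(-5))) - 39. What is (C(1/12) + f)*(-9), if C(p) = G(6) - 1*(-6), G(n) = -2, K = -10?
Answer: 174/5 ≈ 34.800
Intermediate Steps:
C(p) = 4 (C(p) = -2 - 1*(-6) = -2 + 6 = 4)
f = -118/15 (f = -⅔ + ((-6 + (-1/5 - 10/(-5))) - 39)/6 = -⅔ + ((-6 + (-1*⅕ - 10*(-⅕))) - 39)/6 = -⅔ + ((-6 + (-⅕ + 2)) - 39)/6 = -⅔ + ((-6 + 9/5) - 39)/6 = -⅔ + (-21/5 - 39)/6 = -⅔ + (⅙)*(-216/5) = -⅔ - 36/5 = -118/15 ≈ -7.8667)
(C(1/12) + f)*(-9) = (4 - 118/15)*(-9) = -58/15*(-9) = 174/5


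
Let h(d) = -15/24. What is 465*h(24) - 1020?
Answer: -10485/8 ≈ -1310.6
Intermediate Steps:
h(d) = -5/8 (h(d) = -15*1/24 = -5/8)
465*h(24) - 1020 = 465*(-5/8) - 1020 = -2325/8 - 1020 = -10485/8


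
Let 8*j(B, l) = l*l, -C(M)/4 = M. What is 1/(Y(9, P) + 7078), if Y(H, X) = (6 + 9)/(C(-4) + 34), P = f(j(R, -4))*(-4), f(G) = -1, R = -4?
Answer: 10/70783 ≈ 0.00014128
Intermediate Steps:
C(M) = -4*M
j(B, l) = l**2/8 (j(B, l) = (l*l)/8 = l**2/8)
P = 4 (P = -1*(-4) = 4)
Y(H, X) = 3/10 (Y(H, X) = (6 + 9)/(-4*(-4) + 34) = 15/(16 + 34) = 15/50 = 15*(1/50) = 3/10)
1/(Y(9, P) + 7078) = 1/(3/10 + 7078) = 1/(70783/10) = 10/70783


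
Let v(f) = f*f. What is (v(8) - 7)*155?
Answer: 8835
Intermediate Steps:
v(f) = f²
(v(8) - 7)*155 = (8² - 7)*155 = (64 - 7)*155 = 57*155 = 8835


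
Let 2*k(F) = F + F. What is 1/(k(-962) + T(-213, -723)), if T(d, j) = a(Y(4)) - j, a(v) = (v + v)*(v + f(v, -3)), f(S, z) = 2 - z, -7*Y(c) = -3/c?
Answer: -392/93259 ≈ -0.0042033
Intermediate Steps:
Y(c) = 3/(7*c) (Y(c) = -(-3)/(7*c) = 3/(7*c))
k(F) = F (k(F) = (F + F)/2 = (2*F)/2 = F)
a(v) = 2*v*(5 + v) (a(v) = (v + v)*(v + (2 - 1*(-3))) = (2*v)*(v + (2 + 3)) = (2*v)*(v + 5) = (2*v)*(5 + v) = 2*v*(5 + v))
T(d, j) = 429/392 - j (T(d, j) = 2*((3/7)/4)*(5 + (3/7)/4) - j = 2*((3/7)*(1/4))*(5 + (3/7)*(1/4)) - j = 2*(3/28)*(5 + 3/28) - j = 2*(3/28)*(143/28) - j = 429/392 - j)
1/(k(-962) + T(-213, -723)) = 1/(-962 + (429/392 - 1*(-723))) = 1/(-962 + (429/392 + 723)) = 1/(-962 + 283845/392) = 1/(-93259/392) = -392/93259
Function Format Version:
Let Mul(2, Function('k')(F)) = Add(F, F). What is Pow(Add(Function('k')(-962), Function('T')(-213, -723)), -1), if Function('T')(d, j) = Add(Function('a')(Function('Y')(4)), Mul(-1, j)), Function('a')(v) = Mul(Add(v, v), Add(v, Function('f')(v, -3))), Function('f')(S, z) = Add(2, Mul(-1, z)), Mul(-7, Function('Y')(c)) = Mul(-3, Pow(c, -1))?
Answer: Rational(-392, 93259) ≈ -0.0042033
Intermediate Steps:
Function('Y')(c) = Mul(Rational(3, 7), Pow(c, -1)) (Function('Y')(c) = Mul(Rational(-1, 7), Mul(-3, Pow(c, -1))) = Mul(Rational(3, 7), Pow(c, -1)))
Function('k')(F) = F (Function('k')(F) = Mul(Rational(1, 2), Add(F, F)) = Mul(Rational(1, 2), Mul(2, F)) = F)
Function('a')(v) = Mul(2, v, Add(5, v)) (Function('a')(v) = Mul(Add(v, v), Add(v, Add(2, Mul(-1, -3)))) = Mul(Mul(2, v), Add(v, Add(2, 3))) = Mul(Mul(2, v), Add(v, 5)) = Mul(Mul(2, v), Add(5, v)) = Mul(2, v, Add(5, v)))
Function('T')(d, j) = Add(Rational(429, 392), Mul(-1, j)) (Function('T')(d, j) = Add(Mul(2, Mul(Rational(3, 7), Pow(4, -1)), Add(5, Mul(Rational(3, 7), Pow(4, -1)))), Mul(-1, j)) = Add(Mul(2, Mul(Rational(3, 7), Rational(1, 4)), Add(5, Mul(Rational(3, 7), Rational(1, 4)))), Mul(-1, j)) = Add(Mul(2, Rational(3, 28), Add(5, Rational(3, 28))), Mul(-1, j)) = Add(Mul(2, Rational(3, 28), Rational(143, 28)), Mul(-1, j)) = Add(Rational(429, 392), Mul(-1, j)))
Pow(Add(Function('k')(-962), Function('T')(-213, -723)), -1) = Pow(Add(-962, Add(Rational(429, 392), Mul(-1, -723))), -1) = Pow(Add(-962, Add(Rational(429, 392), 723)), -1) = Pow(Add(-962, Rational(283845, 392)), -1) = Pow(Rational(-93259, 392), -1) = Rational(-392, 93259)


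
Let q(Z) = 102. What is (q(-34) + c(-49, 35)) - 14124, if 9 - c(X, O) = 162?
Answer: -14175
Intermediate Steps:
c(X, O) = -153 (c(X, O) = 9 - 1*162 = 9 - 162 = -153)
(q(-34) + c(-49, 35)) - 14124 = (102 - 153) - 14124 = -51 - 14124 = -14175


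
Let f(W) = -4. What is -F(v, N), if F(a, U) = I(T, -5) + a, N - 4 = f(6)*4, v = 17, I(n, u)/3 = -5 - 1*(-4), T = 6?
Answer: -14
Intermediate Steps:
I(n, u) = -3 (I(n, u) = 3*(-5 - 1*(-4)) = 3*(-5 + 4) = 3*(-1) = -3)
N = -12 (N = 4 - 4*4 = 4 - 16 = -12)
F(a, U) = -3 + a
-F(v, N) = -(-3 + 17) = -1*14 = -14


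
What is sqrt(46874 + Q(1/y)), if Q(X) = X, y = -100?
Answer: sqrt(4687399)/10 ≈ 216.50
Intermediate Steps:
sqrt(46874 + Q(1/y)) = sqrt(46874 + 1/(-100)) = sqrt(46874 - 1/100) = sqrt(4687399/100) = sqrt(4687399)/10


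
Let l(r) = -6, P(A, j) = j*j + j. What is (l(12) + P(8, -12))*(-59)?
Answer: -7434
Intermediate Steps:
P(A, j) = j + j**2 (P(A, j) = j**2 + j = j + j**2)
(l(12) + P(8, -12))*(-59) = (-6 - 12*(1 - 12))*(-59) = (-6 - 12*(-11))*(-59) = (-6 + 132)*(-59) = 126*(-59) = -7434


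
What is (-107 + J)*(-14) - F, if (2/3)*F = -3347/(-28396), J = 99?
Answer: 6350663/56792 ≈ 111.82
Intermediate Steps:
F = 10041/56792 (F = 3*(-3347/(-28396))/2 = 3*(-3347*(-1/28396))/2 = (3/2)*(3347/28396) = 10041/56792 ≈ 0.17680)
(-107 + J)*(-14) - F = (-107 + 99)*(-14) - 1*10041/56792 = -8*(-14) - 10041/56792 = 112 - 10041/56792 = 6350663/56792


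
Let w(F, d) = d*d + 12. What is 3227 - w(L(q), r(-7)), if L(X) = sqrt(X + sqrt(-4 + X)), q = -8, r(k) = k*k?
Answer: 814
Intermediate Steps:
r(k) = k**2
w(F, d) = 12 + d**2 (w(F, d) = d**2 + 12 = 12 + d**2)
3227 - w(L(q), r(-7)) = 3227 - (12 + ((-7)**2)**2) = 3227 - (12 + 49**2) = 3227 - (12 + 2401) = 3227 - 1*2413 = 3227 - 2413 = 814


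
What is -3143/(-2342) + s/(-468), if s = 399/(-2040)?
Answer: 500269903/372659040 ≈ 1.3424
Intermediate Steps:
s = -133/680 (s = 399*(-1/2040) = -133/680 ≈ -0.19559)
-3143/(-2342) + s/(-468) = -3143/(-2342) - 133/680/(-468) = -3143*(-1/2342) - 133/680*(-1/468) = 3143/2342 + 133/318240 = 500269903/372659040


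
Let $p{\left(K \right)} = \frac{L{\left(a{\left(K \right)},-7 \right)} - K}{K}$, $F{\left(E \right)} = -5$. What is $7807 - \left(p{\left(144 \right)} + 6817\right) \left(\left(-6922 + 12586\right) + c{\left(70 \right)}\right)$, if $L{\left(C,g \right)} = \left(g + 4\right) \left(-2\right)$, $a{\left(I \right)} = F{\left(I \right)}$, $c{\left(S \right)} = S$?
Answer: $- \frac{468904511}{12} \approx -3.9075 \cdot 10^{7}$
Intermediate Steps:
$a{\left(I \right)} = -5$
$L{\left(C,g \right)} = -8 - 2 g$ ($L{\left(C,g \right)} = \left(4 + g\right) \left(-2\right) = -8 - 2 g$)
$p{\left(K \right)} = \frac{6 - K}{K}$ ($p{\left(K \right)} = \frac{\left(-8 - -14\right) - K}{K} = \frac{\left(-8 + 14\right) - K}{K} = \frac{6 - K}{K}$)
$7807 - \left(p{\left(144 \right)} + 6817\right) \left(\left(-6922 + 12586\right) + c{\left(70 \right)}\right) = 7807 - \left(\frac{6 - 144}{144} + 6817\right) \left(\left(-6922 + 12586\right) + 70\right) = 7807 - \left(\frac{6 - 144}{144} + 6817\right) \left(5664 + 70\right) = 7807 - \left(\frac{1}{144} \left(-138\right) + 6817\right) 5734 = 7807 - \left(- \frac{23}{24} + 6817\right) 5734 = 7807 - \frac{163585}{24} \cdot 5734 = 7807 - \frac{468998195}{12} = - \frac{468904511}{12}$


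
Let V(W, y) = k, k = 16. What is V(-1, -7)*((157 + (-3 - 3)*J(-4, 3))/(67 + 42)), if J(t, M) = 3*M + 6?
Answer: 1072/109 ≈ 9.8349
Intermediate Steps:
J(t, M) = 6 + 3*M
V(W, y) = 16
V(-1, -7)*((157 + (-3 - 3)*J(-4, 3))/(67 + 42)) = 16*((157 + (-3 - 3)*(6 + 3*3))/(67 + 42)) = 16*((157 - 6*(6 + 9))/109) = 16*((157 - 6*15)*(1/109)) = 16*((157 - 90)*(1/109)) = 16*(67*(1/109)) = 16*(67/109) = 1072/109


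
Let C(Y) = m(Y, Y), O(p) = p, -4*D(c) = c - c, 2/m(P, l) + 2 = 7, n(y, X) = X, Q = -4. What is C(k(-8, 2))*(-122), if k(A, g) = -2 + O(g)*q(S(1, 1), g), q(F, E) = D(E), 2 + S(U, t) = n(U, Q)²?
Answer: -244/5 ≈ -48.800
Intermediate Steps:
m(P, l) = ⅖ (m(P, l) = 2/(-2 + 7) = 2/5 = 2*(⅕) = ⅖)
D(c) = 0 (D(c) = -(c - c)/4 = -¼*0 = 0)
S(U, t) = 14 (S(U, t) = -2 + (-4)² = -2 + 16 = 14)
q(F, E) = 0
k(A, g) = -2 (k(A, g) = -2 + g*0 = -2 + 0 = -2)
C(Y) = ⅖
C(k(-8, 2))*(-122) = (⅖)*(-122) = -244/5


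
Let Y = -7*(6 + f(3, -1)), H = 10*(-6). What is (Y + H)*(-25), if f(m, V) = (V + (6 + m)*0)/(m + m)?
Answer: 15125/6 ≈ 2520.8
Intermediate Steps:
f(m, V) = V/(2*m) (f(m, V) = (V + 0)/((2*m)) = V*(1/(2*m)) = V/(2*m))
H = -60
Y = -245/6 (Y = -7*(6 + (½)*(-1)/3) = -7*(6 + (½)*(-1)*(⅓)) = -7*(6 - ⅙) = -7*35/6 = -245/6 ≈ -40.833)
(Y + H)*(-25) = (-245/6 - 60)*(-25) = -605/6*(-25) = 15125/6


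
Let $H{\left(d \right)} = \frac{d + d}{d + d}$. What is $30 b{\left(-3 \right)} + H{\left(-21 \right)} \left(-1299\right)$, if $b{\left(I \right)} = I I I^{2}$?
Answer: $1131$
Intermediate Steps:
$H{\left(d \right)} = 1$ ($H{\left(d \right)} = \frac{2 d}{2 d} = 2 d \frac{1}{2 d} = 1$)
$b{\left(I \right)} = I^{4}$ ($b{\left(I \right)} = I^{2} I^{2} = I^{4}$)
$30 b{\left(-3 \right)} + H{\left(-21 \right)} \left(-1299\right) = 30 \left(-3\right)^{4} + 1 \left(-1299\right) = 30 \cdot 81 - 1299 = 2430 - 1299 = 1131$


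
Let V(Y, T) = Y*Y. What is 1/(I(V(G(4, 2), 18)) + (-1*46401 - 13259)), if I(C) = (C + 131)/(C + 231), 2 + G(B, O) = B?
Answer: -47/2803993 ≈ -1.6762e-5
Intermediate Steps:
G(B, O) = -2 + B
V(Y, T) = Y²
I(C) = (131 + C)/(231 + C)
1/(I(V(G(4, 2), 18)) + (-1*46401 - 13259)) = 1/((131 + (-2 + 4)²)/(231 + (-2 + 4)²) + (-1*46401 - 13259)) = 1/((131 + 2²)/(231 + 2²) + (-46401 - 13259)) = 1/((131 + 4)/(231 + 4) - 59660) = 1/(135/235 - 59660) = 1/((1/235)*135 - 59660) = 1/(27/47 - 59660) = 1/(-2803993/47) = -47/2803993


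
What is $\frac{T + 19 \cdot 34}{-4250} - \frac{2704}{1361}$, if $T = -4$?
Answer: $- \frac{6182881}{2892125} \approx -2.1378$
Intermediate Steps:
$\frac{T + 19 \cdot 34}{-4250} - \frac{2704}{1361} = \frac{-4 + 19 \cdot 34}{-4250} - \frac{2704}{1361} = \left(-4 + 646\right) \left(- \frac{1}{4250}\right) - \frac{2704}{1361} = 642 \left(- \frac{1}{4250}\right) - \frac{2704}{1361} = - \frac{321}{2125} - \frac{2704}{1361} = - \frac{6182881}{2892125}$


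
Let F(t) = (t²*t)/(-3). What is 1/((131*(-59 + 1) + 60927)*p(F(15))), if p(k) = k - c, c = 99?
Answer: -1/65274696 ≈ -1.5320e-8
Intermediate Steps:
F(t) = -t³/3 (F(t) = t³*(-⅓) = -t³/3)
p(k) = -99 + k (p(k) = k - 1*99 = k - 99 = -99 + k)
1/((131*(-59 + 1) + 60927)*p(F(15))) = 1/((131*(-59 + 1) + 60927)*(-99 - ⅓*15³)) = 1/((131*(-58) + 60927)*(-99 - ⅓*3375)) = 1/((-7598 + 60927)*(-99 - 1125)) = 1/(53329*(-1224)) = (1/53329)*(-1/1224) = -1/65274696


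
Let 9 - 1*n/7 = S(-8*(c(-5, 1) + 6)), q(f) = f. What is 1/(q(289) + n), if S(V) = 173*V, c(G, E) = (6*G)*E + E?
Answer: -1/222472 ≈ -4.4949e-6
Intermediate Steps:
c(G, E) = E + 6*E*G (c(G, E) = 6*E*G + E = E + 6*E*G)
n = -222761 (n = 63 - 1211*(-8*(1*(1 + 6*(-5)) + 6)) = 63 - 1211*(-8*(1*(1 - 30) + 6)) = 63 - 1211*(-8*(1*(-29) + 6)) = 63 - 1211*(-8*(-29 + 6)) = 63 - 1211*(-8*(-23)) = 63 - 1211*184 = 63 - 7*31832 = 63 - 222824 = -222761)
1/(q(289) + n) = 1/(289 - 222761) = 1/(-222472) = -1/222472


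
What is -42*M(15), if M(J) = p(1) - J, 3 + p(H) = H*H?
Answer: 714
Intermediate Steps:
p(H) = -3 + H² (p(H) = -3 + H*H = -3 + H²)
M(J) = -2 - J (M(J) = (-3 + 1²) - J = (-3 + 1) - J = -2 - J)
-42*M(15) = -42*(-2 - 1*15) = -42*(-2 - 15) = -42*(-17) = 714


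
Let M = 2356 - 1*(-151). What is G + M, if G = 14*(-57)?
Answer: 1709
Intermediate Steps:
G = -798
M = 2507 (M = 2356 + 151 = 2507)
G + M = -798 + 2507 = 1709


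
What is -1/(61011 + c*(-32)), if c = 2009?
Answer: 1/3277 ≈ 0.00030516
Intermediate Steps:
-1/(61011 + c*(-32)) = -1/(61011 + 2009*(-32)) = -1/(61011 - 64288) = -1/(-3277) = -1*(-1/3277) = 1/3277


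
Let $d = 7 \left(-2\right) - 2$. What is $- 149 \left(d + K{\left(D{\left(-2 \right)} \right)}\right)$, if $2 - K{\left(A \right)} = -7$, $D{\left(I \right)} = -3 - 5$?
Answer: $1043$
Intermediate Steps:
$D{\left(I \right)} = -8$
$d = -16$ ($d = -14 - 2 = -16$)
$K{\left(A \right)} = 9$ ($K{\left(A \right)} = 2 - -7 = 2 + 7 = 9$)
$- 149 \left(d + K{\left(D{\left(-2 \right)} \right)}\right) = - 149 \left(-16 + 9\right) = \left(-149\right) \left(-7\right) = 1043$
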